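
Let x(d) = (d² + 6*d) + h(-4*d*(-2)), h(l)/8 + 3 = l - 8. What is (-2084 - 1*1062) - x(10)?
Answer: -3858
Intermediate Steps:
h(l) = -88 + 8*l (h(l) = -24 + 8*(l - 8) = -24 + 8*(-8 + l) = -24 + (-64 + 8*l) = -88 + 8*l)
x(d) = -88 + d² + 70*d (x(d) = (d² + 6*d) + (-88 + 8*(-4*d*(-2))) = (d² + 6*d) + (-88 + 8*(8*d)) = (d² + 6*d) + (-88 + 64*d) = -88 + d² + 70*d)
(-2084 - 1*1062) - x(10) = (-2084 - 1*1062) - (-88 + 10² + 70*10) = (-2084 - 1062) - (-88 + 100 + 700) = -3146 - 1*712 = -3146 - 712 = -3858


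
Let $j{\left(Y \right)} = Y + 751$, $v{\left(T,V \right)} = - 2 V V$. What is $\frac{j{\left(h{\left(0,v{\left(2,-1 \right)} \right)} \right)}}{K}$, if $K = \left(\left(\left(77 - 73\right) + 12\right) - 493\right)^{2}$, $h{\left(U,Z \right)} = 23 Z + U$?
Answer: $\frac{235}{75843} \approx 0.0030985$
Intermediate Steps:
$v{\left(T,V \right)} = - 2 V^{2}$
$h{\left(U,Z \right)} = U + 23 Z$
$j{\left(Y \right)} = 751 + Y$
$K = 227529$ ($K = \left(\left(4 + 12\right) - 493\right)^{2} = \left(16 - 493\right)^{2} = \left(-477\right)^{2} = 227529$)
$\frac{j{\left(h{\left(0,v{\left(2,-1 \right)} \right)} \right)}}{K} = \frac{751 + \left(0 + 23 \left(- 2 \left(-1\right)^{2}\right)\right)}{227529} = \left(751 + \left(0 + 23 \left(\left(-2\right) 1\right)\right)\right) \frac{1}{227529} = \left(751 + \left(0 + 23 \left(-2\right)\right)\right) \frac{1}{227529} = \left(751 + \left(0 - 46\right)\right) \frac{1}{227529} = \left(751 - 46\right) \frac{1}{227529} = 705 \cdot \frac{1}{227529} = \frac{235}{75843}$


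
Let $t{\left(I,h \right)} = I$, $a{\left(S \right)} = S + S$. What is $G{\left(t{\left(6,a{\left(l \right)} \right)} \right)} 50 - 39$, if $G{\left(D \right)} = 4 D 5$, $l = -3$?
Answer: $5961$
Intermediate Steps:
$a{\left(S \right)} = 2 S$
$G{\left(D \right)} = 20 D$
$G{\left(t{\left(6,a{\left(l \right)} \right)} \right)} 50 - 39 = 20 \cdot 6 \cdot 50 - 39 = 120 \cdot 50 - 39 = 6000 - 39 = 5961$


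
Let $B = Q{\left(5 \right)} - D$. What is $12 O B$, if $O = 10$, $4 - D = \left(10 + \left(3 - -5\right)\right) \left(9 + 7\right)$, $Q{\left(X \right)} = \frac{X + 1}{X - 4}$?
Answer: $34800$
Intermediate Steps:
$Q{\left(X \right)} = \frac{1 + X}{-4 + X}$
$D = -284$ ($D = 4 - \left(10 + \left(3 - -5\right)\right) \left(9 + 7\right) = 4 - \left(10 + \left(3 + 5\right)\right) 16 = 4 - \left(10 + 8\right) 16 = 4 - 18 \cdot 16 = 4 - 288 = -284$)
$B = 290$ ($B = \frac{1 + 5}{-4 + 5} - -284 = 1^{-1} \cdot 6 + 284 = 1 \cdot 6 + 284 = 6 + 284 = 290$)
$12 O B = 12 \cdot 10 \cdot 290 = 120 \cdot 290 = 34800$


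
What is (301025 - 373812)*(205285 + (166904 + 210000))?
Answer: -42375790743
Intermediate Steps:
(301025 - 373812)*(205285 + (166904 + 210000)) = -72787*(205285 + 376904) = -72787*582189 = -42375790743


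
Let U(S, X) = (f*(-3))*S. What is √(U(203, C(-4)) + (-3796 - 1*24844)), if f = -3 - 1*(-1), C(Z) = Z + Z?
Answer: I*√27422 ≈ 165.6*I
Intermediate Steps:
C(Z) = 2*Z
f = -2 (f = -3 + 1 = -2)
U(S, X) = 6*S (U(S, X) = (-2*(-3))*S = 6*S)
√(U(203, C(-4)) + (-3796 - 1*24844)) = √(6*203 + (-3796 - 1*24844)) = √(1218 + (-3796 - 24844)) = √(1218 - 28640) = √(-27422) = I*√27422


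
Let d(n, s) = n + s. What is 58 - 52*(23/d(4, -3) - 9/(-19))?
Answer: -22090/19 ≈ -1162.6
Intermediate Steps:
58 - 52*(23/d(4, -3) - 9/(-19)) = 58 - 52*(23/(4 - 3) - 9/(-19)) = 58 - 52*(23/1 - 9*(-1/19)) = 58 - 52*(23*1 + 9/19) = 58 - 52*(23 + 9/19) = 58 - 52*446/19 = 58 - 23192/19 = -22090/19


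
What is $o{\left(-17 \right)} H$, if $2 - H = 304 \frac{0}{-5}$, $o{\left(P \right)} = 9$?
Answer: $18$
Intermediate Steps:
$H = 2$ ($H = 2 - 304 \frac{0}{-5} = 2 - 304 \cdot 0 \left(- \frac{1}{5}\right) = 2 - 304 \cdot 0 = 2 - 0 = 2 + 0 = 2$)
$o{\left(-17 \right)} H = 9 \cdot 2 = 18$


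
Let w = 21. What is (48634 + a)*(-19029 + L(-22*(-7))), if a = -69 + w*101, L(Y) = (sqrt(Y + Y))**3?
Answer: -964503894 + 31222576*sqrt(77) ≈ -6.9053e+8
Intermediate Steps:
L(Y) = 2*sqrt(2)*Y**(3/2) (L(Y) = (sqrt(2*Y))**3 = (sqrt(2)*sqrt(Y))**3 = 2*sqrt(2)*Y**(3/2))
a = 2052 (a = -69 + 21*101 = -69 + 2121 = 2052)
(48634 + a)*(-19029 + L(-22*(-7))) = (48634 + 2052)*(-19029 + 2*sqrt(2)*(-22*(-7))**(3/2)) = 50686*(-19029 + 2*sqrt(2)*154**(3/2)) = 50686*(-19029 + 2*sqrt(2)*(154*sqrt(154))) = 50686*(-19029 + 616*sqrt(77)) = -964503894 + 31222576*sqrt(77)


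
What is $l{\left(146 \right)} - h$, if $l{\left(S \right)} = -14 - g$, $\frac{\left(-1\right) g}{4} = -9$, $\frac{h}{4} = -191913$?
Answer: $767602$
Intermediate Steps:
$h = -767652$ ($h = 4 \left(-191913\right) = -767652$)
$g = 36$ ($g = \left(-4\right) \left(-9\right) = 36$)
$l{\left(S \right)} = -50$ ($l{\left(S \right)} = -14 - 36 = -50$)
$l{\left(146 \right)} - h = -50 - -767652 = -50 + 767652 = 767602$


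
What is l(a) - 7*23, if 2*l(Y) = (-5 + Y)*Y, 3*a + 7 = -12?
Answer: -1126/9 ≈ -125.11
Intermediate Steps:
a = -19/3 (a = -7/3 + (⅓)*(-12) = -7/3 - 4 = -19/3 ≈ -6.3333)
l(Y) = Y*(-5 + Y)/2 (l(Y) = ((-5 + Y)*Y)/2 = (Y*(-5 + Y))/2 = Y*(-5 + Y)/2)
l(a) - 7*23 = (½)*(-19/3)*(-5 - 19/3) - 7*23 = (½)*(-19/3)*(-34/3) - 1*161 = 323/9 - 161 = -1126/9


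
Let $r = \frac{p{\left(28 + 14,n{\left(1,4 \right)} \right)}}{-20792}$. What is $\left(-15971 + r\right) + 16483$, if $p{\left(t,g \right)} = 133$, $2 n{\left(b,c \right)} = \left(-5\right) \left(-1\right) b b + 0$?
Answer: $\frac{10645371}{20792} \approx 511.99$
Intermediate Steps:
$n{\left(b,c \right)} = \frac{5 b^{2}}{2}$ ($n{\left(b,c \right)} = \frac{\left(-5\right) \left(-1\right) b b + 0}{2} = \frac{5 b b + 0}{2} = \frac{5 b^{2} + 0}{2} = \frac{5 b^{2}}{2}$)
$r = - \frac{133}{20792}$ ($r = \frac{133}{-20792} = 133 \left(- \frac{1}{20792}\right) = - \frac{133}{20792} \approx -0.0063967$)
$\left(-15971 + r\right) + 16483 = \left(-15971 - \frac{133}{20792}\right) + 16483 = - \frac{332069165}{20792} + 16483 = \frac{10645371}{20792}$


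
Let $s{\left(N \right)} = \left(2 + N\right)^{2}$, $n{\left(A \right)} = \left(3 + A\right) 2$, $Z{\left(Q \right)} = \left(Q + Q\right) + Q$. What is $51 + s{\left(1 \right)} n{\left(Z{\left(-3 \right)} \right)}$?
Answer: $-57$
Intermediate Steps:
$Z{\left(Q \right)} = 3 Q$ ($Z{\left(Q \right)} = 2 Q + Q = 3 Q$)
$n{\left(A \right)} = 6 + 2 A$
$51 + s{\left(1 \right)} n{\left(Z{\left(-3 \right)} \right)} = 51 + \left(2 + 1\right)^{2} \left(6 + 2 \cdot 3 \left(-3\right)\right) = 51 + 3^{2} \left(6 + 2 \left(-9\right)\right) = 51 + 9 \left(6 - 18\right) = 51 + 9 \left(-12\right) = 51 - 108 = -57$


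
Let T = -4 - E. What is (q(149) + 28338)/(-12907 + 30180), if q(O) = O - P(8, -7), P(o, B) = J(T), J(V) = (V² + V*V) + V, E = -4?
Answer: 28487/17273 ≈ 1.6492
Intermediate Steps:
T = 0 (T = -4 - 1*(-4) = -4 + 4 = 0)
J(V) = V + 2*V² (J(V) = (V² + V²) + V = 2*V² + V = V + 2*V²)
P(o, B) = 0 (P(o, B) = 0*(1 + 2*0) = 0*(1 + 0) = 0*1 = 0)
q(O) = O (q(O) = O - 1*0 = O + 0 = O)
(q(149) + 28338)/(-12907 + 30180) = (149 + 28338)/(-12907 + 30180) = 28487/17273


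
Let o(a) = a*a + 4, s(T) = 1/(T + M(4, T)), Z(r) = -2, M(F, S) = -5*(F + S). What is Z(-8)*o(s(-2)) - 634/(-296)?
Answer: -15643/2664 ≈ -5.8720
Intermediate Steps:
M(F, S) = -5*F - 5*S
s(T) = 1/(-20 - 4*T) (s(T) = 1/(T + (-5*4 - 5*T)) = 1/(T + (-20 - 5*T)) = 1/(-20 - 4*T))
o(a) = 4 + a² (o(a) = a² + 4 = 4 + a²)
Z(-8)*o(s(-2)) - 634/(-296) = -2*(4 + (-1/(20 + 4*(-2)))²) - 634/(-296) = -2*(4 + (-1/(20 - 8))²) - 634*(-1/296) = -2*(4 + (-1/12)²) + 317/148 = -2*(4 + 1/144) + 317/148 = -2*577/144 + 317/148 = -577/72 + 317/148 = -15643/2664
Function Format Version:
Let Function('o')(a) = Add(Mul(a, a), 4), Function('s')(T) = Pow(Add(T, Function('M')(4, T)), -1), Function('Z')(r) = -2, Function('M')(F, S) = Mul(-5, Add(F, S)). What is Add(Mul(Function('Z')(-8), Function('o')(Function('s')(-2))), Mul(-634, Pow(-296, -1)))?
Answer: Rational(-15643, 2664) ≈ -5.8720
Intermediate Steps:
Function('M')(F, S) = Add(Mul(-5, F), Mul(-5, S))
Function('s')(T) = Pow(Add(-20, Mul(-4, T)), -1) (Function('s')(T) = Pow(Add(T, Add(Mul(-5, 4), Mul(-5, T))), -1) = Pow(Add(T, Add(-20, Mul(-5, T))), -1) = Pow(Add(-20, Mul(-4, T)), -1))
Function('o')(a) = Add(4, Pow(a, 2)) (Function('o')(a) = Add(Pow(a, 2), 4) = Add(4, Pow(a, 2)))
Add(Mul(Function('Z')(-8), Function('o')(Function('s')(-2))), Mul(-634, Pow(-296, -1))) = Add(Mul(-2, Add(4, Pow(Mul(-1, Pow(Add(20, Mul(4, -2)), -1)), 2))), Mul(-634, Pow(-296, -1))) = Add(Mul(-2, Add(4, Pow(Mul(-1, Pow(Add(20, -8), -1)), 2))), Mul(-634, Rational(-1, 296))) = Add(Mul(-2, Add(4, Pow(Mul(-1, Pow(12, -1)), 2))), Rational(317, 148)) = Add(Mul(-2, Add(4, Pow(Mul(-1, Rational(1, 12)), 2))), Rational(317, 148)) = Add(Mul(-2, Add(4, Pow(Rational(-1, 12), 2))), Rational(317, 148)) = Add(Mul(-2, Add(4, Rational(1, 144))), Rational(317, 148)) = Add(Mul(-2, Rational(577, 144)), Rational(317, 148)) = Add(Rational(-577, 72), Rational(317, 148)) = Rational(-15643, 2664)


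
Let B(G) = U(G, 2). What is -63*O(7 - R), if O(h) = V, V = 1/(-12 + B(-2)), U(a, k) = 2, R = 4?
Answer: 63/10 ≈ 6.3000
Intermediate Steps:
B(G) = 2
V = -⅒ (V = 1/(-12 + 2) = 1/(-10) = -⅒ ≈ -0.10000)
O(h) = -⅒
-63*O(7 - R) = -63*(-⅒) = 63/10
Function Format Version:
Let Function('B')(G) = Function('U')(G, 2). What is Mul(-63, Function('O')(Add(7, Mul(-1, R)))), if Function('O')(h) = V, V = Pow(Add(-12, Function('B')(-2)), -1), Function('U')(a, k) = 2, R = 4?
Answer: Rational(63, 10) ≈ 6.3000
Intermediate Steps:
Function('B')(G) = 2
V = Rational(-1, 10) (V = Pow(Add(-12, 2), -1) = Pow(-10, -1) = Rational(-1, 10) ≈ -0.10000)
Function('O')(h) = Rational(-1, 10)
Mul(-63, Function('O')(Add(7, Mul(-1, R)))) = Mul(-63, Rational(-1, 10)) = Rational(63, 10)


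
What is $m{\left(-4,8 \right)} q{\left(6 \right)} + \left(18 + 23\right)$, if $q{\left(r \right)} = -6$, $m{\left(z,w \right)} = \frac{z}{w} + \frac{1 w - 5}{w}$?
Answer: $\frac{167}{4} \approx 41.75$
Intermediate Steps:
$m{\left(z,w \right)} = \frac{z}{w} + \frac{-5 + w}{w}$ ($m{\left(z,w \right)} = \frac{z}{w} + \frac{w - 5}{w} = \frac{z}{w} + \frac{-5 + w}{w}$)
$m{\left(-4,8 \right)} q{\left(6 \right)} + \left(18 + 23\right) = \frac{-5 + 8 - 4}{8} \left(-6\right) + \left(18 + 23\right) = \frac{1}{8} \left(-1\right) \left(-6\right) + 41 = \left(- \frac{1}{8}\right) \left(-6\right) + 41 = \frac{3}{4} + 41 = \frac{167}{4}$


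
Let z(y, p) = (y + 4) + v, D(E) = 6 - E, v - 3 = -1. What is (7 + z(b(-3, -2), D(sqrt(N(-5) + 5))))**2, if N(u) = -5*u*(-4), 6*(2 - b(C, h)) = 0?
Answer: 225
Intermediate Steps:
v = 2 (v = 3 - 1 = 2)
b(C, h) = 2 (b(C, h) = 2 - 1/6*0 = 2 + 0 = 2)
N(u) = 20*u
z(y, p) = 6 + y (z(y, p) = (y + 4) + 2 = (4 + y) + 2 = 6 + y)
(7 + z(b(-3, -2), D(sqrt(N(-5) + 5))))**2 = (7 + (6 + 2))**2 = (7 + 8)**2 = 15**2 = 225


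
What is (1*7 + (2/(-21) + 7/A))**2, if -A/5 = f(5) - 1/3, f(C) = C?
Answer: 1923769/44100 ≈ 43.623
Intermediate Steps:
A = -70/3 (A = -5*(5 - 1/3) = -5*14/3 = -70/3 ≈ -23.333)
(1*7 + (2/(-21) + 7/A))**2 = (1*7 + (2/(-21) + 7/(-70/3)))**2 = (7 + (2*(-1/21) + 7*(-3/70)))**2 = (7 + (-2/21 - 3/10))**2 = (7 - 83/210)**2 = (1387/210)**2 = 1923769/44100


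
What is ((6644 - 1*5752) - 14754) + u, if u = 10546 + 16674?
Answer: 13358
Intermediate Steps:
u = 27220
((6644 - 1*5752) - 14754) + u = ((6644 - 1*5752) - 14754) + 27220 = ((6644 - 5752) - 14754) + 27220 = (892 - 14754) + 27220 = -13862 + 27220 = 13358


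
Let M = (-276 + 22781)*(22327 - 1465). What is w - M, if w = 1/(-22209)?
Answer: -10427110175791/22209 ≈ -4.6950e+8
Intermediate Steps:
w = -1/22209 ≈ -4.5027e-5
M = 469499310 (M = 22505*20862 = 469499310)
w - M = -1/22209 - 1*469499310 = -1/22209 - 469499310 = -10427110175791/22209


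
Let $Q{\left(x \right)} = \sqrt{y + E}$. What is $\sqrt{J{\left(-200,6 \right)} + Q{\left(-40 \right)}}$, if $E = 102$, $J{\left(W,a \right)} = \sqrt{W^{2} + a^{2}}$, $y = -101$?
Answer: $\sqrt{1 + 2 \sqrt{10009}} \approx 14.181$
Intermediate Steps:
$Q{\left(x \right)} = 1$ ($Q{\left(x \right)} = \sqrt{-101 + 102} = \sqrt{1} = 1$)
$\sqrt{J{\left(-200,6 \right)} + Q{\left(-40 \right)}} = \sqrt{\sqrt{\left(-200\right)^{2} + 6^{2}} + 1} = \sqrt{\sqrt{40000 + 36} + 1} = \sqrt{\sqrt{40036} + 1} = \sqrt{2 \sqrt{10009} + 1} = \sqrt{1 + 2 \sqrt{10009}}$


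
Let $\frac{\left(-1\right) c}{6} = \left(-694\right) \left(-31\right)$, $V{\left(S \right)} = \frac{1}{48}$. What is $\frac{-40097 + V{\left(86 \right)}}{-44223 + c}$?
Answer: $\frac{1924655}{8318736} \approx 0.23136$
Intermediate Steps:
$V{\left(S \right)} = \frac{1}{48}$
$c = -129084$ ($c = - 6 \left(\left(-694\right) \left(-31\right)\right) = \left(-6\right) 21514 = -129084$)
$\frac{-40097 + V{\left(86 \right)}}{-44223 + c} = \frac{-40097 + \frac{1}{48}}{-44223 - 129084} = - \frac{1924655}{48 \left(-173307\right)} = \left(- \frac{1924655}{48}\right) \left(- \frac{1}{173307}\right) = \frac{1924655}{8318736}$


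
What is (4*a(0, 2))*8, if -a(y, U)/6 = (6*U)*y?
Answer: 0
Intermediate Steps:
a(y, U) = -36*U*y (a(y, U) = -6*6*U*y = -36*U*y)
(4*a(0, 2))*8 = (4*(-36*2*0))*8 = (4*0)*8 = 0*8 = 0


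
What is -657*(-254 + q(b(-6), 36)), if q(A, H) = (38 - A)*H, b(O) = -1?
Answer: -755550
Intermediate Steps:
q(A, H) = H*(38 - A)
-657*(-254 + q(b(-6), 36)) = -657*(-254 + 36*(38 - 1*(-1))) = -657*(-254 + 36*(38 + 1)) = -657*(-254 + 36*39) = -657*(-254 + 1404) = -657*1150 = -755550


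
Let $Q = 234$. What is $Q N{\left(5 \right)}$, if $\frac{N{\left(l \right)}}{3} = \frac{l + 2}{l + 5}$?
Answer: $\frac{2457}{5} \approx 491.4$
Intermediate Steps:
$N{\left(l \right)} = \frac{3 \left(2 + l\right)}{5 + l}$ ($N{\left(l \right)} = 3 \frac{l + 2}{l + 5} = 3 \frac{2 + l}{5 + l} = \frac{3 \left(2 + l\right)}{5 + l}$)
$Q N{\left(5 \right)} = 234 \frac{3 \left(2 + 5\right)}{5 + 5} = 234 \cdot 3 \cdot \frac{1}{10} \cdot 7 = 234 \cdot \frac{21}{10} = \frac{2457}{5}$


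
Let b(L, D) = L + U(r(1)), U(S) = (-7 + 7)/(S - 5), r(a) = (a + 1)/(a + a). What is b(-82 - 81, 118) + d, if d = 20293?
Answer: 20130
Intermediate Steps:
r(a) = (1 + a)/(2*a) (r(a) = (1 + a)/((2*a)) = (1 + a)*(1/(2*a)) = (1 + a)/(2*a))
U(S) = 0 (U(S) = 0/(-5 + S) = 0)
b(L, D) = L (b(L, D) = L + 0 = L)
b(-82 - 81, 118) + d = (-82 - 81) + 20293 = -163 + 20293 = 20130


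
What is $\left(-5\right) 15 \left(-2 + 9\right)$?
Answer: $-525$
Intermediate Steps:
$\left(-5\right) 15 \left(-2 + 9\right) = \left(-75\right) 7 = -525$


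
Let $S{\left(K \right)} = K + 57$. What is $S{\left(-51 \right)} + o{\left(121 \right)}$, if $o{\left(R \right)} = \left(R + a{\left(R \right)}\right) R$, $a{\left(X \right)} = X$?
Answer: $29288$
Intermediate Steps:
$S{\left(K \right)} = 57 + K$
$o{\left(R \right)} = 2 R^{2}$ ($o{\left(R \right)} = \left(R + R\right) R = 2 R R = 2 R^{2}$)
$S{\left(-51 \right)} + o{\left(121 \right)} = \left(57 - 51\right) + 2 \cdot 121^{2} = 6 + 2 \cdot 14641 = 6 + 29282 = 29288$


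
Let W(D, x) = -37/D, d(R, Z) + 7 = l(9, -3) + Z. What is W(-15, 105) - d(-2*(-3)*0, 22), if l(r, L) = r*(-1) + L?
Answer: -8/15 ≈ -0.53333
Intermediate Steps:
l(r, L) = L - r (l(r, L) = -r + L = L - r)
d(R, Z) = -19 + Z (d(R, Z) = -7 + ((-3 - 1*9) + Z) = -7 + ((-3 - 9) + Z) = -7 + (-12 + Z) = -19 + Z)
W(-15, 105) - d(-2*(-3)*0, 22) = -37/(-15) - (-19 + 22) = -37*(-1/15) - 1*3 = 37/15 - 3 = -8/15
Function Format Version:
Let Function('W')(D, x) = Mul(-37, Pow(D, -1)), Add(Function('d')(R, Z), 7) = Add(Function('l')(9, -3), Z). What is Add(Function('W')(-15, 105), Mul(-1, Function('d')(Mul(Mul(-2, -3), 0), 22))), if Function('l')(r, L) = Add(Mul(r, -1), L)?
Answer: Rational(-8, 15) ≈ -0.53333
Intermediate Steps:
Function('l')(r, L) = Add(L, Mul(-1, r)) (Function('l')(r, L) = Add(Mul(-1, r), L) = Add(L, Mul(-1, r)))
Function('d')(R, Z) = Add(-19, Z) (Function('d')(R, Z) = Add(-7, Add(Add(-3, Mul(-1, 9)), Z)) = Add(-7, Add(Add(-3, -9), Z)) = Add(-7, Add(-12, Z)) = Add(-19, Z))
Add(Function('W')(-15, 105), Mul(-1, Function('d')(Mul(Mul(-2, -3), 0), 22))) = Add(Mul(-37, Pow(-15, -1)), Mul(-1, Add(-19, 22))) = Add(Mul(-37, Rational(-1, 15)), Mul(-1, 3)) = Add(Rational(37, 15), -3) = Rational(-8, 15)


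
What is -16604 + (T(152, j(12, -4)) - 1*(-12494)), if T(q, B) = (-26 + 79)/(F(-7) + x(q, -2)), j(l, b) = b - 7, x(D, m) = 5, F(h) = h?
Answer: -8273/2 ≈ -4136.5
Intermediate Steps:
j(l, b) = -7 + b
T(q, B) = -53/2 (T(q, B) = (-26 + 79)/(-7 + 5) = 53/(-2) = 53*(-1/2) = -53/2)
-16604 + (T(152, j(12, -4)) - 1*(-12494)) = -16604 + (-53/2 - 1*(-12494)) = -16604 + (-53/2 + 12494) = -16604 + 24935/2 = -8273/2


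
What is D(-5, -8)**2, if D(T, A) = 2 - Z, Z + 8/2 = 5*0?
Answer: 36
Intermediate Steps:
Z = -4 (Z = -4 + 5*0 = -4 + 0 = -4)
D(T, A) = 6 (D(T, A) = 2 - 1*(-4) = 2 + 4 = 6)
D(-5, -8)**2 = 6**2 = 36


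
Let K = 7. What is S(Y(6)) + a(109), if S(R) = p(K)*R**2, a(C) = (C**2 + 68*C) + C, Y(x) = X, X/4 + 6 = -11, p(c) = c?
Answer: 51770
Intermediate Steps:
X = -68 (X = -24 + 4*(-11) = -24 - 44 = -68)
Y(x) = -68
a(C) = C**2 + 69*C
S(R) = 7*R**2
S(Y(6)) + a(109) = 7*(-68)**2 + 109*(69 + 109) = 7*4624 + 109*178 = 32368 + 19402 = 51770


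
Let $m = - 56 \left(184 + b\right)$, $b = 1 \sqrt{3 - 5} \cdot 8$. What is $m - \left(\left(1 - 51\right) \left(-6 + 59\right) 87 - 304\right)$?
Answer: $220550 - 448 i \sqrt{2} \approx 2.2055 \cdot 10^{5} - 633.57 i$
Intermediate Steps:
$b = 8 i \sqrt{2}$ ($b = 1 \sqrt{-2} \cdot 8 = 1 i \sqrt{2} \cdot 8 = i \sqrt{2} \cdot 8 = 8 i \sqrt{2} \approx 11.314 i$)
$m = -10304 - 448 i \sqrt{2}$ ($m = - 56 \left(184 + 8 i \sqrt{2}\right) = -10304 - 448 i \sqrt{2} \approx -10304.0 - 633.57 i$)
$m - \left(\left(1 - 51\right) \left(-6 + 59\right) 87 - 304\right) = \left(-10304 - 448 i \sqrt{2}\right) - \left(\left(1 - 51\right) \left(-6 + 59\right) 87 - 304\right) = \left(-10304 - 448 i \sqrt{2}\right) - \left(\left(-50\right) 53 \cdot 87 - 304\right) = \left(-10304 - 448 i \sqrt{2}\right) - \left(\left(-2650\right) 87 - 304\right) = \left(-10304 - 448 i \sqrt{2}\right) - \left(-230550 - 304\right) = \left(-10304 - 448 i \sqrt{2}\right) - -230854 = \left(-10304 - 448 i \sqrt{2}\right) + 230854 = 220550 - 448 i \sqrt{2}$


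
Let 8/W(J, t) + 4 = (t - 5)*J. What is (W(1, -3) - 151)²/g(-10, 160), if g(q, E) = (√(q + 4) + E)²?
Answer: 207025/(9*(160 + I*√6)²) ≈ 0.89791 - 0.027499*I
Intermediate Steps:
W(J, t) = 8/(-4 + J*(-5 + t)) (W(J, t) = 8/(-4 + (t - 5)*J) = 8/(-4 + (-5 + t)*J) = 8/(-4 + J*(-5 + t)))
g(q, E) = (E + √(4 + q))² (g(q, E) = (√(4 + q) + E)² = (E + √(4 + q))²)
(W(1, -3) - 151)²/g(-10, 160) = (8/(-4 - 5*1 + 1*(-3)) - 151)²/((160 + √(4 - 10))²) = (8/(-4 - 5 - 3) - 151)²/((160 + √(-6))²) = (8/(-12) - 151)²/((160 + I*√6)²) = (8*(-1/12) - 151)²/(160 + I*√6)² = (-⅔ - 151)²/(160 + I*√6)² = (-455/3)²/(160 + I*√6)² = 207025/(9*(160 + I*√6)²)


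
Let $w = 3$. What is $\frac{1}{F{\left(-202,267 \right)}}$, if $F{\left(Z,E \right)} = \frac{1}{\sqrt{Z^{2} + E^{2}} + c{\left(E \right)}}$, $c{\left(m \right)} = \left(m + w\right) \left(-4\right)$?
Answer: $-1080 + \sqrt{112093} \approx -745.2$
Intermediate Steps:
$c{\left(m \right)} = -12 - 4 m$ ($c{\left(m \right)} = \left(m + 3\right) \left(-4\right) = \left(3 + m\right) \left(-4\right) = -12 - 4 m$)
$F{\left(Z,E \right)} = \frac{1}{-12 + \sqrt{E^{2} + Z^{2}} - 4 E}$ ($F{\left(Z,E \right)} = \frac{1}{\sqrt{Z^{2} + E^{2}} - \left(12 + 4 E\right)} = \frac{1}{\sqrt{E^{2} + Z^{2}} - \left(12 + 4 E\right)} = \frac{1}{-12 + \sqrt{E^{2} + Z^{2}} - 4 E}$)
$\frac{1}{F{\left(-202,267 \right)}} = \frac{1}{\left(-1\right) \frac{1}{12 - \sqrt{267^{2} + \left(-202\right)^{2}} + 4 \cdot 267}} = \frac{1}{\left(-1\right) \frac{1}{12 - \sqrt{71289 + 40804} + 1068}} = \frac{1}{\left(-1\right) \frac{1}{12 - \sqrt{112093} + 1068}} = \frac{1}{\left(-1\right) \frac{1}{1080 - \sqrt{112093}}} = -1080 + \sqrt{112093}$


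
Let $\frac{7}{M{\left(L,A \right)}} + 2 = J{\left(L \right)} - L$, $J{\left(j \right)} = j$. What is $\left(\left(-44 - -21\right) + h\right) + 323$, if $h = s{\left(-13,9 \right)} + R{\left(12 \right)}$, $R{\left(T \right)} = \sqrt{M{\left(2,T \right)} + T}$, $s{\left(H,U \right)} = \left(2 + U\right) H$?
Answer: $157 + \frac{\sqrt{34}}{2} \approx 159.92$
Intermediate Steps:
$s{\left(H,U \right)} = H \left(2 + U\right)$
$M{\left(L,A \right)} = - \frac{7}{2}$ ($M{\left(L,A \right)} = \frac{7}{-2 + \left(L - L\right)} = \frac{7}{-2 + 0} = \frac{7}{-2} = 7 \left(- \frac{1}{2}\right) = - \frac{7}{2}$)
$R{\left(T \right)} = \sqrt{- \frac{7}{2} + T}$
$h = -143 + \frac{\sqrt{34}}{2}$ ($h = - 13 \left(2 + 9\right) + \frac{\sqrt{-14 + 4 \cdot 12}}{2} = \left(-13\right) 11 + \frac{\sqrt{-14 + 48}}{2} = -143 + \frac{\sqrt{34}}{2} \approx -140.08$)
$\left(\left(-44 - -21\right) + h\right) + 323 = \left(\left(-44 - -21\right) - \left(143 - \frac{\sqrt{34}}{2}\right)\right) + 323 = \left(\left(-44 + 21\right) - \left(143 - \frac{\sqrt{34}}{2}\right)\right) + 323 = \left(-23 - \left(143 - \frac{\sqrt{34}}{2}\right)\right) + 323 = \left(-166 + \frac{\sqrt{34}}{2}\right) + 323 = 157 + \frac{\sqrt{34}}{2}$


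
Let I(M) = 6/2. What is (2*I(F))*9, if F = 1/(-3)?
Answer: 54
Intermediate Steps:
F = -⅓ ≈ -0.33333
I(M) = 3 (I(M) = 6*(½) = 3)
(2*I(F))*9 = (2*3)*9 = 6*9 = 54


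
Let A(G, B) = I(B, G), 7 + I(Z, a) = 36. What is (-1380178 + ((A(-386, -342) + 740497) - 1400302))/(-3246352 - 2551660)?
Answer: 1019977/2899006 ≈ 0.35184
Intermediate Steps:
I(Z, a) = 29 (I(Z, a) = -7 + 36 = 29)
A(G, B) = 29
(-1380178 + ((A(-386, -342) + 740497) - 1400302))/(-3246352 - 2551660) = (-1380178 + ((29 + 740497) - 1400302))/(-3246352 - 2551660) = (-1380178 + (740526 - 1400302))/(-5798012) = (-1380178 - 659776)*(-1/5798012) = -2039954*(-1/5798012) = 1019977/2899006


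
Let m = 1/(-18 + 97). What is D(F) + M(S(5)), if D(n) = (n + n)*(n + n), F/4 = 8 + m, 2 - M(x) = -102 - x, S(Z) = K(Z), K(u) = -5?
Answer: 26261955/6241 ≈ 4208.0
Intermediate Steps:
m = 1/79 ≈ 0.012658
S(Z) = -5
M(x) = 104 + x (M(x) = 2 - (-102 - x) = 2 + (102 + x) = 104 + x)
F = 2532/79 (F = 4*(8 + 1/79) = 4*(633/79) = 2532/79 ≈ 32.051)
D(n) = 4*n² (D(n) = (2*n)*(2*n) = 4*n²)
D(F) + M(S(5)) = 4*(2532/79)² + (104 - 5) = 4*(6411024/6241) + 99 = 25644096/6241 + 99 = 26261955/6241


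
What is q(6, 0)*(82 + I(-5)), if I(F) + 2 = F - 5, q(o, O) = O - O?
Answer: 0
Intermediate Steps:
q(o, O) = 0
I(F) = -7 + F (I(F) = -2 + (F - 5) = -2 + (-5 + F) = -7 + F)
q(6, 0)*(82 + I(-5)) = 0*(82 + (-7 - 5)) = 0*(82 - 12) = 0*70 = 0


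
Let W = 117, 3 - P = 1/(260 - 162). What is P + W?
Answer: 11759/98 ≈ 119.99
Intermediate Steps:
P = 293/98 (P = 3 - 1/(260 - 162) = 3 - 1/98 = 293/98 ≈ 2.9898)
P + W = 293/98 + 117 = 11759/98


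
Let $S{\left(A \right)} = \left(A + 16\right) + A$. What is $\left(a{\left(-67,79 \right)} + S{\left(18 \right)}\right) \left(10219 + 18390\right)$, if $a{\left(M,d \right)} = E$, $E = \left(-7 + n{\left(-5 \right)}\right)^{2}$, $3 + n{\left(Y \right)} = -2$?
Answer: $5607364$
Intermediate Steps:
$n{\left(Y \right)} = -5$ ($n{\left(Y \right)} = -3 - 2 = -5$)
$S{\left(A \right)} = 16 + 2 A$ ($S{\left(A \right)} = \left(16 + A\right) + A = 16 + 2 A$)
$E = 144$ ($E = \left(-7 - 5\right)^{2} = \left(-12\right)^{2} = 144$)
$a{\left(M,d \right)} = 144$
$\left(a{\left(-67,79 \right)} + S{\left(18 \right)}\right) \left(10219 + 18390\right) = \left(144 + \left(16 + 2 \cdot 18\right)\right) \left(10219 + 18390\right) = \left(144 + \left(16 + 36\right)\right) 28609 = \left(144 + 52\right) 28609 = 196 \cdot 28609 = 5607364$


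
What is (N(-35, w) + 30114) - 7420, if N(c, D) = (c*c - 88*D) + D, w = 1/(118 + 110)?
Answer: 1817815/76 ≈ 23919.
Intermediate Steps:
w = 1/228 ≈ 0.0043860
N(c, D) = c² - 87*D (N(c, D) = (c² - 88*D) + D = c² - 87*D)
(N(-35, w) + 30114) - 7420 = (((-35)² - 87*1/228) + 30114) - 7420 = ((1225 - 29/76) + 30114) - 7420 = (93071/76 + 30114) - 7420 = 2381735/76 - 7420 = 1817815/76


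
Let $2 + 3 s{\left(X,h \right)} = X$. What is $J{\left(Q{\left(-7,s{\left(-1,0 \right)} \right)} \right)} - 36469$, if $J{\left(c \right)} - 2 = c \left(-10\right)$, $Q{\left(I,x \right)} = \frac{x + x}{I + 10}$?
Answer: $- \frac{109381}{3} \approx -36460.0$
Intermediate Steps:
$s{\left(X,h \right)} = - \frac{2}{3} + \frac{X}{3}$
$Q{\left(I,x \right)} = \frac{2 x}{10 + I}$
$J{\left(c \right)} = 2 - 10 c$ ($J{\left(c \right)} = 2 + c \left(-10\right) = 2 - 10 c$)
$J{\left(Q{\left(-7,s{\left(-1,0 \right)} \right)} \right)} - 36469 = \left(2 - 10 \frac{2 \left(- \frac{2}{3} + \frac{1}{3} \left(-1\right)\right)}{10 - 7}\right) - 36469 = \left(2 - 10 \frac{2 \left(- \frac{2}{3} - \frac{1}{3}\right)}{3}\right) - 36469 = \left(2 - 10 \cdot 2 \left(-1\right) \frac{1}{3}\right) - 36469 = \left(2 - - \frac{20}{3}\right) - 36469 = \left(2 + \frac{20}{3}\right) - 36469 = \frac{26}{3} - 36469 = - \frac{109381}{3}$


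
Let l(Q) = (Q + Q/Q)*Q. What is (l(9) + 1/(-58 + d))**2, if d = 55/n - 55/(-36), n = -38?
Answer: 12708127003716/1569506689 ≈ 8096.9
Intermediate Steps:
l(Q) = Q*(1 + Q) (l(Q) = (Q + 1)*Q = (1 + Q)*Q = Q*(1 + Q))
d = 55/684 (d = 55/(-38) - 55/(-36) = 55*(-1/38) - 55*(-1/36) = -55/38 + 55/36 = 55/684 ≈ 0.080409)
(l(9) + 1/(-58 + d))**2 = (9*(1 + 9) + 1/(-58 + 55/684))**2 = (9*10 + 1/(-39617/684))**2 = (90 - 684/39617)**2 = (3564846/39617)**2 = 12708127003716/1569506689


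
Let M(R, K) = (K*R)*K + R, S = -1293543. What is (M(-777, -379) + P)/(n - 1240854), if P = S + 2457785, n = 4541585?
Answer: -110445592/3300731 ≈ -33.461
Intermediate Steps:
P = 1164242 (P = -1293543 + 2457785 = 1164242)
M(R, K) = R + R*K**2 (M(R, K) = R*K**2 + R = R + R*K**2)
(M(-777, -379) + P)/(n - 1240854) = (-777*(1 + (-379)**2) + 1164242)/(4541585 - 1240854) = (-777*(1 + 143641) + 1164242)/3300731 = (-777*143642 + 1164242)*(1/3300731) = (-111609834 + 1164242)*(1/3300731) = -110445592*1/3300731 = -110445592/3300731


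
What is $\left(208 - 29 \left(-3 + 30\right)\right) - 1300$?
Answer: $-1875$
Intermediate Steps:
$\left(208 - 29 \left(-3 + 30\right)\right) - 1300 = \left(208 - 783\right) - 1300 = -575 - 1300 = -1875$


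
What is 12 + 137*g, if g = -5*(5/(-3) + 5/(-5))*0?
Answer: 12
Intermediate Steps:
g = 0 (g = -5*(5*(-⅓) + 5*(-⅕))*0 = -5*(-5/3 - 1)*0 = -5*(-8/3)*0 = (40/3)*0 = 0)
12 + 137*g = 12 + 137*0 = 12 + 0 = 12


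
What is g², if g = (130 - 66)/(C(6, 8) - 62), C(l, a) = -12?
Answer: 1024/1369 ≈ 0.74799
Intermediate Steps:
g = -32/37 (g = (130 - 66)/(-12 - 62) = 64/(-74) = 64*(-1/74) = -32/37 ≈ -0.86486)
g² = (-32/37)² = 1024/1369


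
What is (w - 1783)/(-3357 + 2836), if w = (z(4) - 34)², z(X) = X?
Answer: 883/521 ≈ 1.6948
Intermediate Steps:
w = 900 (w = (4 - 34)² = (-30)² = 900)
(w - 1783)/(-3357 + 2836) = (900 - 1783)/(-3357 + 2836) = -883/(-521) = -883*(-1/521) = 883/521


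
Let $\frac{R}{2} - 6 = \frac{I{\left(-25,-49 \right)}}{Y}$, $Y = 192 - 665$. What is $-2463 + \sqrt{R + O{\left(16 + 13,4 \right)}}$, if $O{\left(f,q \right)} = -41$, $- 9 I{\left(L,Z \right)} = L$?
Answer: $-2463 + \frac{i \sqrt{58416919}}{1419} \approx -2463.0 + 5.3863 i$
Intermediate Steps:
$I{\left(L,Z \right)} = - \frac{L}{9}$
$Y = -473$
$R = \frac{51034}{4257}$ ($R = 12 + 2 \frac{\left(- \frac{1}{9}\right) \left(-25\right)}{-473} = 12 + 2 \cdot \frac{25}{9} \left(- \frac{1}{473}\right) = 12 + 2 \left(- \frac{25}{4257}\right) = 12 - \frac{50}{4257} = \frac{51034}{4257} \approx 11.988$)
$-2463 + \sqrt{R + O{\left(16 + 13,4 \right)}} = -2463 + \sqrt{\frac{51034}{4257} - 41} = -2463 + \sqrt{- \frac{123503}{4257}} = -2463 + \frac{i \sqrt{58416919}}{1419}$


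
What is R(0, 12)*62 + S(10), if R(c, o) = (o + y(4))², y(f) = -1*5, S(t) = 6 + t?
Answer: 3054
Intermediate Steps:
y(f) = -5
R(c, o) = (-5 + o)² (R(c, o) = (o - 5)² = (-5 + o)²)
R(0, 12)*62 + S(10) = (-5 + 12)²*62 + (6 + 10) = 7²*62 + 16 = 49*62 + 16 = 3038 + 16 = 3054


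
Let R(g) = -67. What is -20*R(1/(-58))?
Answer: 1340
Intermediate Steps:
-20*R(1/(-58)) = -20*(-67) = 1340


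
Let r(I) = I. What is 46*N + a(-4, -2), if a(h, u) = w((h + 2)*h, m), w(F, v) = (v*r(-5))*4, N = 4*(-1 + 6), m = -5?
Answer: 1020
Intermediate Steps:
N = 20 (N = 4*5 = 20)
w(F, v) = -20*v (w(F, v) = (v*(-5))*4 = -5*v*4 = -20*v)
a(h, u) = 100 (a(h, u) = -20*(-5) = 100)
46*N + a(-4, -2) = 46*20 + 100 = 920 + 100 = 1020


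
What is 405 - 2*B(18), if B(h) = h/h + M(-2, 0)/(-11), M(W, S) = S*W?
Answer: 403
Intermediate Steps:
B(h) = 1 (B(h) = h/h + (0*(-2))/(-11) = 1 + 0*(-1/11) = 1 + 0 = 1)
405 - 2*B(18) = 405 - 2*1 = 405 - 2 = 403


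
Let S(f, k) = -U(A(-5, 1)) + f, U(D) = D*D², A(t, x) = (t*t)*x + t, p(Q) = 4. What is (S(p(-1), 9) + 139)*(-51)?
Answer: 400707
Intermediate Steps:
A(t, x) = t + x*t² (A(t, x) = t²*x + t = x*t² + t = t + x*t²)
U(D) = D³
S(f, k) = -8000 + f (S(f, k) = -(-5*(1 - 5*1))³ + f = -(-5*(1 - 5))³ + f = -(-5*(-4))³ + f = -1*20³ + f = -1*8000 + f = -8000 + f)
(S(p(-1), 9) + 139)*(-51) = ((-8000 + 4) + 139)*(-51) = (-7996 + 139)*(-51) = -7857*(-51) = 400707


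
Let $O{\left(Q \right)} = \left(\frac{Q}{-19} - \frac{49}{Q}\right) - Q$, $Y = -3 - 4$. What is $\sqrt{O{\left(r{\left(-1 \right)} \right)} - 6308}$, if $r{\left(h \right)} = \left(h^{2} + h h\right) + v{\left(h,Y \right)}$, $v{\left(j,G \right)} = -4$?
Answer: $\frac{i \sqrt{9070334}}{38} \approx 79.255 i$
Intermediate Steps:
$Y = -7$
$r{\left(h \right)} = -4 + 2 h^{2}$ ($r{\left(h \right)} = \left(h^{2} + h h\right) - 4 = \left(h^{2} + h^{2}\right) - 4 = 2 h^{2} - 4 = -4 + 2 h^{2}$)
$O{\left(Q \right)} = - \frac{49}{Q} - \frac{20 Q}{19}$ ($O{\left(Q \right)} = \left(Q \left(- \frac{1}{19}\right) - \frac{49}{Q}\right) - Q = \left(- \frac{Q}{19} - \frac{49}{Q}\right) - Q = \left(- \frac{49}{Q} - \frac{Q}{19}\right) - Q = - \frac{49}{Q} - \frac{20 Q}{19}$)
$\sqrt{O{\left(r{\left(-1 \right)} \right)} - 6308} = \sqrt{\left(- \frac{49}{-4 + 2 \left(-1\right)^{2}} - \frac{20 \left(-4 + 2 \left(-1\right)^{2}\right)}{19}\right) - 6308} = \sqrt{\left(- \frac{49}{-4 + 2 \cdot 1} - \frac{20 \left(-4 + 2 \cdot 1\right)}{19}\right) - 6308} = \sqrt{\left(- \frac{49}{-4 + 2} - \frac{20 \left(-4 + 2\right)}{19}\right) - 6308} = \sqrt{\left(- \frac{49}{-2} - - \frac{40}{19}\right) - 6308} = \sqrt{\left(\left(-49\right) \left(- \frac{1}{2}\right) + \frac{40}{19}\right) - 6308} = \sqrt{\left(\frac{49}{2} + \frac{40}{19}\right) - 6308} = \sqrt{\frac{1011}{38} - 6308} = \sqrt{- \frac{238693}{38}} = \frac{i \sqrt{9070334}}{38}$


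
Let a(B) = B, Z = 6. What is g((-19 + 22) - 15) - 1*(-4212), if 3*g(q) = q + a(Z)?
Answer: 4210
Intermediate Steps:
g(q) = 2 + q/3 (g(q) = (q + 6)/3 = (6 + q)/3 = 2 + q/3)
g((-19 + 22) - 15) - 1*(-4212) = (2 + ((-19 + 22) - 15)/3) - 1*(-4212) = (2 + (3 - 15)/3) + 4212 = (2 + (⅓)*(-12)) + 4212 = (2 - 4) + 4212 = -2 + 4212 = 4210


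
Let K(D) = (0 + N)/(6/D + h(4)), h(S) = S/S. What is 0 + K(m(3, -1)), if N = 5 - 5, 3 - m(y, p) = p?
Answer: 0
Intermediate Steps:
m(y, p) = 3 - p
h(S) = 1
N = 0
K(D) = 0 (K(D) = (0 + 0)/(6/D + 1) = 0/(1 + 6/D) = 0)
0 + K(m(3, -1)) = 0 + 0 = 0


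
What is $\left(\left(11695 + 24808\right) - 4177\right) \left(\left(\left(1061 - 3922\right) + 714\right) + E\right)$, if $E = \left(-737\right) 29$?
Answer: $-760307520$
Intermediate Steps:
$E = -21373$
$\left(\left(11695 + 24808\right) - 4177\right) \left(\left(\left(1061 - 3922\right) + 714\right) + E\right) = \left(\left(11695 + 24808\right) - 4177\right) \left(\left(\left(1061 - 3922\right) + 714\right) - 21373\right) = \left(36503 - 4177\right) \left(\left(-2861 + 714\right) - 21373\right) = 32326 \left(-2147 - 21373\right) = 32326 \left(-23520\right) = -760307520$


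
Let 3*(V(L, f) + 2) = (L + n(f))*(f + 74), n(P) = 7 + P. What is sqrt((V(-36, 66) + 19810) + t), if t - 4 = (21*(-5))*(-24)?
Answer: 4*sqrt(13533)/3 ≈ 155.11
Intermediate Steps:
V(L, f) = -2 + (74 + f)*(7 + L + f)/3 (V(L, f) = -2 + ((L + (7 + f))*(f + 74))/3 = -2 + ((7 + L + f)*(74 + f))/3 = -2 + ((74 + f)*(7 + L + f))/3 = -2 + (74 + f)*(7 + L + f)/3)
t = 2524 (t = 4 + (21*(-5))*(-24) = 4 - 105*(-24) = 4 + 2520 = 2524)
sqrt((V(-36, 66) + 19810) + t) = sqrt(((512/3 + 27*66 + (1/3)*66**2 + (74/3)*(-36) + (1/3)*(-36)*66) + 19810) + 2524) = sqrt(((512/3 + 1782 + (1/3)*4356 - 888 - 792) + 19810) + 2524) = sqrt(((512/3 + 1782 + 1452 - 888 - 792) + 19810) + 2524) = sqrt((5174/3 + 19810) + 2524) = sqrt(64604/3 + 2524) = sqrt(72176/3) = 4*sqrt(13533)/3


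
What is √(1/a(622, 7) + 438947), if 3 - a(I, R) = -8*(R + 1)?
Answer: 5*√78817326/67 ≈ 662.53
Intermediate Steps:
a(I, R) = 11 + 8*R (a(I, R) = 3 - (-8)*(R + 1) = 3 - (-8)*(1 + R) = 3 - (-8 - 8*R) = 3 + (8 + 8*R) = 11 + 8*R)
√(1/a(622, 7) + 438947) = √(1/(11 + 8*7) + 438947) = √(1/(11 + 56) + 438947) = √(1/67 + 438947) = √(29409450/67) = 5*√78817326/67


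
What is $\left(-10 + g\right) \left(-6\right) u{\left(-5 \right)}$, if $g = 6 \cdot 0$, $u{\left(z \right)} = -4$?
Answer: $-240$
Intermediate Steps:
$g = 0$
$\left(-10 + g\right) \left(-6\right) u{\left(-5 \right)} = \left(-10 + 0\right) \left(-6\right) \left(-4\right) = \left(-10\right) \left(-6\right) \left(-4\right) = 60 \left(-4\right) = -240$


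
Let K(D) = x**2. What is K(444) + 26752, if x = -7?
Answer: 26801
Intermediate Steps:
K(D) = 49 (K(D) = (-7)**2 = 49)
K(444) + 26752 = 49 + 26752 = 26801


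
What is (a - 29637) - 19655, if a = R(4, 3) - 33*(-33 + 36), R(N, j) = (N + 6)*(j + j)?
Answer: -49331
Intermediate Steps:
R(N, j) = 2*j*(6 + N) (R(N, j) = (6 + N)*(2*j) = 2*j*(6 + N))
a = -39 (a = 2*3*(6 + 4) - 33*(-33 + 36) = 2*3*10 - 33*3 = 60 - 99 = -39)
(a - 29637) - 19655 = (-39 - 29637) - 19655 = -29676 - 19655 = -49331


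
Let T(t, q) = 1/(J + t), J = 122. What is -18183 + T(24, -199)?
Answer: -2654717/146 ≈ -18183.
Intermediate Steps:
T(t, q) = 1/(122 + t)
-18183 + T(24, -199) = -18183 + 1/(122 + 24) = -18183 + 1/146 = -2654717/146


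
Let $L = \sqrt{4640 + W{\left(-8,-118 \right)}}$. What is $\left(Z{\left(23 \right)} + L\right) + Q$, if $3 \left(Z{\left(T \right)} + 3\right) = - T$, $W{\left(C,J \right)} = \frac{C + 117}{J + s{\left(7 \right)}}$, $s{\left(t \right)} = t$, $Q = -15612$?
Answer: $- \frac{46868}{3} + \frac{\sqrt{57157341}}{111} \approx -15555.0$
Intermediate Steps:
$W{\left(C,J \right)} = \frac{117 + C}{7 + J}$ ($W{\left(C,J \right)} = \frac{C + 117}{J + 7} = \frac{117 + C}{7 + J}$)
$L = \frac{\sqrt{57157341}}{111}$ ($L = \sqrt{4640 + \frac{117 - 8}{7 - 118}} = \sqrt{4640 + \frac{1}{-111} \cdot 109} = \sqrt{4640 - \frac{109}{111}} = \sqrt{\frac{514931}{111}} = \frac{\sqrt{57157341}}{111} \approx 68.11$)
$Z{\left(T \right)} = -3 - \frac{T}{3}$ ($Z{\left(T \right)} = -3 + \frac{\left(-1\right) T}{3} = -3 - \frac{T}{3}$)
$\left(Z{\left(23 \right)} + L\right) + Q = \left(\left(-3 - \frac{23}{3}\right) + \frac{\sqrt{57157341}}{111}\right) - 15612 = \left(- \frac{32}{3} + \frac{\sqrt{57157341}}{111}\right) - 15612 = - \frac{46868}{3} + \frac{\sqrt{57157341}}{111}$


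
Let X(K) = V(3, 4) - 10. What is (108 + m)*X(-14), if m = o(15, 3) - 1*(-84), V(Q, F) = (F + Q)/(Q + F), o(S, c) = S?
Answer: -1863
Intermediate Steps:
V(Q, F) = 1 (V(Q, F) = (F + Q)/(F + Q) = 1)
m = 99 (m = 15 - 1*(-84) = 15 + 84 = 99)
X(K) = -9 (X(K) = 1 - 10 = -9)
(108 + m)*X(-14) = (108 + 99)*(-9) = 207*(-9) = -1863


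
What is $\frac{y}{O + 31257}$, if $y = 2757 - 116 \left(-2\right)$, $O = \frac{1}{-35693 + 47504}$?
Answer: $\frac{35303079}{369176428} \approx 0.095627$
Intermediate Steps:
$O = \frac{1}{11811} \approx 8.4667 \cdot 10^{-5}$
$y = 2989$ ($y = 2757 - -232 = 2757 + 232 = 2989$)
$\frac{y}{O + 31257} = \frac{2989}{\frac{1}{11811} + 31257} = \frac{2989}{\frac{369176428}{11811}} = 2989 \cdot \frac{11811}{369176428} = \frac{35303079}{369176428}$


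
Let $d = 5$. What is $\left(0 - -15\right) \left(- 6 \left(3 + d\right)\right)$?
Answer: $-720$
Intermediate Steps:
$\left(0 - -15\right) \left(- 6 \left(3 + d\right)\right) = \left(0 - -15\right) \left(- 6 \left(3 + 5\right)\right) = \left(0 + 15\right) \left(\left(-6\right) 8\right) = 15 \left(-48\right) = -720$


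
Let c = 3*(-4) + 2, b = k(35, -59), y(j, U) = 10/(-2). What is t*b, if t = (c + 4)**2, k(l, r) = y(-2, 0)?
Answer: -180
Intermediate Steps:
y(j, U) = -5 (y(j, U) = 10*(-1/2) = -5)
k(l, r) = -5
b = -5
c = -10 (c = -12 + 2 = -10)
t = 36 (t = (-10 + 4)**2 = (-6)**2 = 36)
t*b = 36*(-5) = -180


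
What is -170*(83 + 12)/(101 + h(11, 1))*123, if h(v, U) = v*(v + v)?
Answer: -1986450/343 ≈ -5791.4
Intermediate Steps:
h(v, U) = 2*v² (h(v, U) = v*(2*v) = 2*v²)
-170*(83 + 12)/(101 + h(11, 1))*123 = -170*(83 + 12)/(101 + 2*11²)*123 = -16150/(101 + 2*121)*123 = -16150/(101 + 242)*123 = -16150/343*123 = -1986450/343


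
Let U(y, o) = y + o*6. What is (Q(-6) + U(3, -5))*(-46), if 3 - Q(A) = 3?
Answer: 1242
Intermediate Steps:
U(y, o) = y + 6*o
Q(A) = 0 (Q(A) = 3 - 1*3 = 3 - 3 = 0)
(Q(-6) + U(3, -5))*(-46) = (0 + (3 + 6*(-5)))*(-46) = (0 + (3 - 30))*(-46) = (0 - 27)*(-46) = -27*(-46) = 1242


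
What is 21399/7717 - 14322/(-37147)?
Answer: 82311957/26060309 ≈ 3.1585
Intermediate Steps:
21399/7717 - 14322/(-37147) = 21399*(1/7717) - 14322*(-1/37147) = 21399/7717 + 1302/3377 = 82311957/26060309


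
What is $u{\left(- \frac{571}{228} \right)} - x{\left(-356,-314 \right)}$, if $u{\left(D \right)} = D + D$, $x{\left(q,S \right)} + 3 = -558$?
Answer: $\frac{63383}{114} \approx 555.99$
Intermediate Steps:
$x{\left(q,S \right)} = -561$ ($x{\left(q,S \right)} = -3 - 558 = -561$)
$u{\left(D \right)} = 2 D$
$u{\left(- \frac{571}{228} \right)} - x{\left(-356,-314 \right)} = 2 \left(- \frac{571}{228}\right) - -561 = 2 \left(\left(-571\right) \frac{1}{228}\right) + 561 = 2 \left(- \frac{571}{228}\right) + 561 = - \frac{571}{114} + 561 = \frac{63383}{114}$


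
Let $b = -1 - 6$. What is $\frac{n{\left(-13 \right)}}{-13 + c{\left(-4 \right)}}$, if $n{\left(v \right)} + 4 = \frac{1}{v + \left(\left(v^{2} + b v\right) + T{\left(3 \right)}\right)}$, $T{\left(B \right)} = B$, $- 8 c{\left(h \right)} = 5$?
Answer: $\frac{3996}{13625} \approx 0.29328$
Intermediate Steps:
$c{\left(h \right)} = - \frac{5}{8}$ ($c{\left(h \right)} = \left(- \frac{1}{8}\right) 5 = - \frac{5}{8}$)
$b = -7$ ($b = -1 - 6 = -7$)
$n{\left(v \right)} = -4 + \frac{1}{3 + v^{2} - 6 v}$ ($n{\left(v \right)} = -4 + \frac{1}{v + \left(\left(v^{2} - 7 v\right) + 3\right)} = -4 + \frac{1}{v + \left(3 + v^{2} - 7 v\right)} = -4 + \frac{1}{3 + v^{2} - 6 v}$)
$\frac{n{\left(-13 \right)}}{-13 + c{\left(-4 \right)}} = \frac{\frac{1}{3 + \left(-13\right)^{2} - -78} \left(-11 - 4 \left(-13\right)^{2} + 24 \left(-13\right)\right)}{-13 - \frac{5}{8}} = \frac{\frac{1}{3 + 169 + 78} \left(-11 - 676 - 312\right)}{- \frac{109}{8}} = - \frac{8 \frac{-11 - 676 - 312}{250}}{109} = - \frac{8 \cdot \frac{1}{250} \left(-999\right)}{109} = \left(- \frac{8}{109}\right) \left(- \frac{999}{250}\right) = \frac{3996}{13625}$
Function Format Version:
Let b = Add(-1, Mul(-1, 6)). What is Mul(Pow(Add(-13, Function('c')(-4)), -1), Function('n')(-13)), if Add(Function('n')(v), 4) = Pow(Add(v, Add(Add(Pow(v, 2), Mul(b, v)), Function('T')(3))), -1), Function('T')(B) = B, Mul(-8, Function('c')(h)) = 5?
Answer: Rational(3996, 13625) ≈ 0.29328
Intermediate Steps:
Function('c')(h) = Rational(-5, 8) (Function('c')(h) = Mul(Rational(-1, 8), 5) = Rational(-5, 8))
b = -7 (b = Add(-1, -6) = -7)
Function('n')(v) = Add(-4, Pow(Add(3, Pow(v, 2), Mul(-6, v)), -1)) (Function('n')(v) = Add(-4, Pow(Add(v, Add(Add(Pow(v, 2), Mul(-7, v)), 3)), -1)) = Add(-4, Pow(Add(v, Add(3, Pow(v, 2), Mul(-7, v))), -1)) = Add(-4, Pow(Add(3, Pow(v, 2), Mul(-6, v)), -1)))
Mul(Pow(Add(-13, Function('c')(-4)), -1), Function('n')(-13)) = Mul(Pow(Add(-13, Rational(-5, 8)), -1), Mul(Pow(Add(3, Pow(-13, 2), Mul(-6, -13)), -1), Add(-11, Mul(-4, Pow(-13, 2)), Mul(24, -13)))) = Mul(Pow(Rational(-109, 8), -1), Mul(Pow(Add(3, 169, 78), -1), Add(-11, Mul(-4, 169), -312))) = Mul(Rational(-8, 109), Mul(Pow(250, -1), Add(-11, -676, -312))) = Mul(Rational(-8, 109), Mul(Rational(1, 250), -999)) = Mul(Rational(-8, 109), Rational(-999, 250)) = Rational(3996, 13625)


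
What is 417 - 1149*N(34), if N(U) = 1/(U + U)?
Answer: 27207/68 ≈ 400.10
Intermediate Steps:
N(U) = 1/(2*U)
417 - 1149*N(34) = 417 - 1149/(2*34) = 417 - 1149*1/68 = 417 - 1149/68 = 27207/68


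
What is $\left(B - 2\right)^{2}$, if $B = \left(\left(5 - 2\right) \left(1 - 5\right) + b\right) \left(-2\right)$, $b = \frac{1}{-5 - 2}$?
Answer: $\frac{24336}{49} \approx 496.65$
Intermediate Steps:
$b = - \frac{1}{7}$ ($b = \frac{1}{-7} = - \frac{1}{7} \approx -0.14286$)
$B = \frac{170}{7}$ ($B = \left(\left(5 - 2\right) \left(1 - 5\right) - \frac{1}{7}\right) \left(-2\right) = \left(3 \left(-4\right) - \frac{1}{7}\right) \left(-2\right) = \left(-12 - \frac{1}{7}\right) \left(-2\right) = \left(- \frac{85}{7}\right) \left(-2\right) = \frac{170}{7} \approx 24.286$)
$\left(B - 2\right)^{2} = \left(\frac{170}{7} - 2\right)^{2} = \left(\frac{156}{7}\right)^{2} = \frac{24336}{49}$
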